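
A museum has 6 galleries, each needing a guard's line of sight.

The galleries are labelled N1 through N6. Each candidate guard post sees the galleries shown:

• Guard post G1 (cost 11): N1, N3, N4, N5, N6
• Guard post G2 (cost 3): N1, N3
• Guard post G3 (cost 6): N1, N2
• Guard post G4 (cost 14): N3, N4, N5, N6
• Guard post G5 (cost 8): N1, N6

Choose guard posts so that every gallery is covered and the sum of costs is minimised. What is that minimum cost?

G1, G3 together cover every gallery (G1 ∪ G3 = {N1, N2, N3, N4, N5, N6}); total cost 11 + 6 = 17.
The greedy pick G2, G1, G3 costs 20; no covering selection beats 17.

17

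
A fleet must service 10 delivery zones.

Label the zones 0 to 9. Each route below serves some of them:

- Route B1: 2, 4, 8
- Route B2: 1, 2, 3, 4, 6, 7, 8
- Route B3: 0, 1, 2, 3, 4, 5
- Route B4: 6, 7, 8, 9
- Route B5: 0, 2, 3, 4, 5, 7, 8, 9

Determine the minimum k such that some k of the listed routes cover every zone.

2

B2 and B5 together: B2 ∪ B5 = {0, 1, 2, 3, 4, 5, 6, 7, 8, 9} — every zone is covered.
No single route has all 10 zones (the largest, B5, has 8), so 2 is optimal.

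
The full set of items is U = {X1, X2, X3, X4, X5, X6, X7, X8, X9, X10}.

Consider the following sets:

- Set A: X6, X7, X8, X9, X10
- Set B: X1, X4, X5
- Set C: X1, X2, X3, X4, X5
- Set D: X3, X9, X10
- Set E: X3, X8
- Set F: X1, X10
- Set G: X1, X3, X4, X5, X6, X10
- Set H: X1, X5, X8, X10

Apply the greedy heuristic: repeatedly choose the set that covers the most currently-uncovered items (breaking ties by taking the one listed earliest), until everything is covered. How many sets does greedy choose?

3

Greedy: pick G (covers 6 new) → pick A (covers 3 new) → pick C (covers 1 new). Total picks: 3.
(The true minimum cover uses only 2 sets, so greedy is not optimal here.)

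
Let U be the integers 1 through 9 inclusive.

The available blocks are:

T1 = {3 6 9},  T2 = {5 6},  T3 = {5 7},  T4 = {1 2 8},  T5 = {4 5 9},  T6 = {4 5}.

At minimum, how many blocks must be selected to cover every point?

4

Take {T1, T3, T4, T5}. Their union is {1, 2, 3, 4, 5, 6, 7, 8, 9}, which is all 9 points.
Only T3 contains 7, so T3 is forced; the remaining 7 points need at least 3 more blocks (each remaining block adds at most 3) — so at least 4 blocks are needed, and 4 is optimal.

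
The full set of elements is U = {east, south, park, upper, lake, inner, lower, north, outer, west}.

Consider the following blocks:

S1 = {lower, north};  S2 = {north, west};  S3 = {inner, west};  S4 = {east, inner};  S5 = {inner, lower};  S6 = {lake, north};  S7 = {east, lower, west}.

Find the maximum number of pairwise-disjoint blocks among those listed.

S3, S6 are pairwise disjoint (S3={inner,west}; S6={lake,north}).
Every remaining block overlaps one of these, and no 3 of the listed blocks are pairwise disjoint, so 2 is the maximum.

2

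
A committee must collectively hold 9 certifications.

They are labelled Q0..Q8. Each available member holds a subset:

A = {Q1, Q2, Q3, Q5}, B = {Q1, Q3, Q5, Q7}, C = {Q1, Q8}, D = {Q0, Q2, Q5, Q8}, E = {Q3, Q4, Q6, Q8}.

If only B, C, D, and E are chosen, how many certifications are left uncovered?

0

Union of B, C, D, E = {Q0, Q1, Q2, Q3, Q4, Q5, Q6, Q7, Q8} — that's every certification, so 0 are uncovered.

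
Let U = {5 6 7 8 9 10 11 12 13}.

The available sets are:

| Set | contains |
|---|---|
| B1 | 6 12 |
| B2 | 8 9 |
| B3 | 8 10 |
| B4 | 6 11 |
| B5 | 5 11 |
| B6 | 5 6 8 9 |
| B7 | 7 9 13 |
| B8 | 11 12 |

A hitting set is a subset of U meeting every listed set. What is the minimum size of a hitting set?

4

The 4 elements {7, 8, 11, 12} hit every set.
The sets B1, B3, B5, B7 are pairwise disjoint, so any hitting set needs a separate element for each — at least 4. Hence 4 is optimal.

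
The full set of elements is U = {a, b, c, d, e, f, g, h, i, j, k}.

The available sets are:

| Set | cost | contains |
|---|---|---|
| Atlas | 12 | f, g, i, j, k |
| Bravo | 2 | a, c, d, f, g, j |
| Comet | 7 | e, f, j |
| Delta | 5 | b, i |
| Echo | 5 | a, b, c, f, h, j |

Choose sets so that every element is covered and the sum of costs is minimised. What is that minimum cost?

Atlas, Bravo, Comet, Echo together cover every element (Atlas ∪ Bravo ∪ Comet ∪ Echo = {a, b, c, d, e, f, g, h, i, j, k}); total cost 12 + 2 + 7 + 5 = 26.
The greedy pick Bravo, Delta, Echo, Comet, Atlas costs 31; no covering selection beats 26.

26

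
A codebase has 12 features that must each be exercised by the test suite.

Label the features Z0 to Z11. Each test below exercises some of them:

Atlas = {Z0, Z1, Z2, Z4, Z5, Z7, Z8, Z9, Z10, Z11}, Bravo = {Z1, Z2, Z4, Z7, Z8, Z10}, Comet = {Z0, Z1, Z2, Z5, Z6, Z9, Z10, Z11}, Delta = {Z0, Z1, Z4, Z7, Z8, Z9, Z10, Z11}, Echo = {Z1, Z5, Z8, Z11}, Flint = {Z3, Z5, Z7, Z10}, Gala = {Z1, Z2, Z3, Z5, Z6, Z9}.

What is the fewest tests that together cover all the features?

2

Atlas and Gala together: Atlas ∪ Gala = {Z0, Z1, Z2, Z3, Z4, Z5, Z6, Z7, Z8, Z9, Z10, Z11} — every feature is covered.
No single test has all 12 features (the largest, Atlas, has 10), so 2 is optimal.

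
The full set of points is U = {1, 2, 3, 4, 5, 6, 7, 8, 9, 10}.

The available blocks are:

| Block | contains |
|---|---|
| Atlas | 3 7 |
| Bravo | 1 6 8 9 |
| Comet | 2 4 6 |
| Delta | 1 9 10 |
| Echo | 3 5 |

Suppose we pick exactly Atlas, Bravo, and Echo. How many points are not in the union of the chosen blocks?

3

Union of Atlas, Bravo, Echo = {1, 3, 5, 6, 7, 8, 9}.
Not covered: 2, 4, 10 — 3 points.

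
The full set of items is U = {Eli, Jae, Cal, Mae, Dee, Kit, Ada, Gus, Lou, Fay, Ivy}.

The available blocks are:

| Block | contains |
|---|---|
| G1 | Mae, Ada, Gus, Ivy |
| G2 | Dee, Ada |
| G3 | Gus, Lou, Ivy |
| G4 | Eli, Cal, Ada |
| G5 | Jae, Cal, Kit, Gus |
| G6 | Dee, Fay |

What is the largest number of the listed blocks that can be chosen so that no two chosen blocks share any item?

G3, G4, G6 are pairwise disjoint (G3={Gus,Lou,Ivy}; G4={Eli,Cal,Ada}; G6={Dee,Fay}).
Every remaining block overlaps one of these, and no 4 of the listed blocks are pairwise disjoint, so 3 is the maximum.

3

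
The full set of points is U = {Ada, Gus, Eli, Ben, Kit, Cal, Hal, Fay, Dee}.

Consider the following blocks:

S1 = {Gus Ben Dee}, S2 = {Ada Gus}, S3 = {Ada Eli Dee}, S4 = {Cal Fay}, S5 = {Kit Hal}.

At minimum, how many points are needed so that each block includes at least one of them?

Take H = {Ada, Cal, Hal, Dee}. Each listed block contains at least one of these, so H is a hitting set of size 4.
No choice of 3 points meets every block, so 4 is the minimum.

4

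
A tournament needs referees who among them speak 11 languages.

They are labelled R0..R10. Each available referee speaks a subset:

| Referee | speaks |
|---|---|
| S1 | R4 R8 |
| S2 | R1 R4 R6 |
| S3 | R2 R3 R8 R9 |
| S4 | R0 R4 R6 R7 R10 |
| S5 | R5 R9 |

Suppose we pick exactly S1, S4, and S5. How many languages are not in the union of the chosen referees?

3

Union of S1, S4, S5 = {R0, R4, R5, R6, R7, R8, R9, R10}.
Not covered: R1, R2, R3 — 3 languages.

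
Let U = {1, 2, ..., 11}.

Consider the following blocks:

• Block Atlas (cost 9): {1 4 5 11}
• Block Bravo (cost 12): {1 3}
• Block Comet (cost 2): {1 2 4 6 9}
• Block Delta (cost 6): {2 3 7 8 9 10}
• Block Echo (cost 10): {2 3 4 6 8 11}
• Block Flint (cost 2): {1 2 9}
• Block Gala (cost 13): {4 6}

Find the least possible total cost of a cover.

17

Atlas, Comet, Delta together cover every item (Atlas ∪ Comet ∪ Delta = {1, 2, 3, 4, 5, 6, 7, 8, 9, 10, 11}); total cost 9 + 2 + 6 = 17.
No covering selection has total cost below 17.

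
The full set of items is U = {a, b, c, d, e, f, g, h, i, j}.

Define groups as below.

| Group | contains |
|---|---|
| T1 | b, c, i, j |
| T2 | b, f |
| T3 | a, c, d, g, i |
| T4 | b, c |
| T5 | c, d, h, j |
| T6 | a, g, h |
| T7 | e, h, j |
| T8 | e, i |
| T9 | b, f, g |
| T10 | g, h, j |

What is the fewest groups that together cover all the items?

3

Take {T2, T3, T7}. Their union is {a, b, c, d, e, f, g, h, i, j}, which is all 10 items.
No 2 of the 10 groups cover everything (all 45 combinations miss at least one item), so 3 is optimal.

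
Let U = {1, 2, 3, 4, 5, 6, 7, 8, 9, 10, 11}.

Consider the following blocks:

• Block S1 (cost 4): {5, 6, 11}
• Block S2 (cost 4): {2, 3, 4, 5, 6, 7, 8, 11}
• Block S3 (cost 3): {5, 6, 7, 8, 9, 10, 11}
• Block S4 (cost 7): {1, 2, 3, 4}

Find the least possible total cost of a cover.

10

S3, S4 together cover every point (S3 ∪ S4 = {1, 2, 3, 4, 5, 6, 7, 8, 9, 10, 11}); total cost 3 + 7 = 10.
The greedy pick S3, S2, S4 costs 14; no covering selection beats 10.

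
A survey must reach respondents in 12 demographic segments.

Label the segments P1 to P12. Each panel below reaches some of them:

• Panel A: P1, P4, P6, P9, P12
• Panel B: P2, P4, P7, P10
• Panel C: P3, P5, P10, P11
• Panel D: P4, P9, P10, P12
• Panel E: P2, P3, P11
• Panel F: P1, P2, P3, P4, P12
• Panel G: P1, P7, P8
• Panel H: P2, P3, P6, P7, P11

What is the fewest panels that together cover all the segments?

4

Take {A, C, G, H}. Their union is {P1, P2, P3, P4, P5, P6, P7, P8, P9, P10, P11, P12}, which is all 12 segments.
Only G contains P8, so G is forced; the remaining 9 segments need at least 3 more panels (each remaining panel adds at most 4) — so at least 4 panels are needed, and 4 is optimal.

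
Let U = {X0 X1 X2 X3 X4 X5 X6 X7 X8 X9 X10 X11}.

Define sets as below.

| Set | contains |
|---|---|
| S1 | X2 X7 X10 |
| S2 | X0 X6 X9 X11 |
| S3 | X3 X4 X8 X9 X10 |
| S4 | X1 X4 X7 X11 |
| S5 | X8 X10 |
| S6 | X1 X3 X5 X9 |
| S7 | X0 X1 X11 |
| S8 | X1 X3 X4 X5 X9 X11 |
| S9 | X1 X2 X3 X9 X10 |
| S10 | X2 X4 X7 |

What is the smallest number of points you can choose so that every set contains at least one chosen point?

4

Take H = {X2, X3, X8, X11}. Each listed set contains at least one of these, so H is a hitting set of size 4.
No choice of 3 points meets every set, so 4 is the minimum.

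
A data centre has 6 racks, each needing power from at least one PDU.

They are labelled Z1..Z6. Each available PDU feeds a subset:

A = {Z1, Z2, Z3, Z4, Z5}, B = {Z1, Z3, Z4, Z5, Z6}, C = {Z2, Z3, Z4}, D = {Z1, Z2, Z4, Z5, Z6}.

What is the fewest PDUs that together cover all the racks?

2

Take {C, D}. Their union is {Z1, Z2, Z3, Z4, Z5, Z6}, which is all 6 racks.
No single PDU has all 6 racks (the largest, A, has 5), so 2 is optimal.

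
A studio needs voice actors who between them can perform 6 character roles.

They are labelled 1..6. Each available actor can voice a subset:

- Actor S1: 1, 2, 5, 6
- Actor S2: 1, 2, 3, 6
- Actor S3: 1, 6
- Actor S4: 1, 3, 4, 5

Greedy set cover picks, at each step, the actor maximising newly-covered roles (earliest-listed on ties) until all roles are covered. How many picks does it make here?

2

Greedy: pick S1 (covers 4 new) → pick S4 (covers 2 new). Total picks: 2.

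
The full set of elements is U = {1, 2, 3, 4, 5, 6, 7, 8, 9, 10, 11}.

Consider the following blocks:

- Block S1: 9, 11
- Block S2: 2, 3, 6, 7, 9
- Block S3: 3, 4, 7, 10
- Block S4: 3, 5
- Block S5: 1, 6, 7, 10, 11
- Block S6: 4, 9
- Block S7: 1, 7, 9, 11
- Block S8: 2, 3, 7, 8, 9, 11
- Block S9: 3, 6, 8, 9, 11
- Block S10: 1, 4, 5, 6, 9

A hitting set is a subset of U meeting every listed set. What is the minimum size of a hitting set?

The 3 elements {1, 3, 9} hit every block.
The blocks S4, S5, S6 are pairwise disjoint, so any hitting set needs a separate element for each — at least 3. Hence 3 is optimal.

3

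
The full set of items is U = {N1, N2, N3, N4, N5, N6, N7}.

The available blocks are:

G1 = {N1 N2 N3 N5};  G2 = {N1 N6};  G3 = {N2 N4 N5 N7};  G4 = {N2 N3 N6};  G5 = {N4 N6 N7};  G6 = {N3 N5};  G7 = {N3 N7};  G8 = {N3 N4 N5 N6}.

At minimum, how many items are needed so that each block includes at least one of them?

H = {N3, N4, N6} meets every block (each contains at least one member of H), and |H| = 3.
No choice of 2 items meets every block, so 3 is the minimum.

3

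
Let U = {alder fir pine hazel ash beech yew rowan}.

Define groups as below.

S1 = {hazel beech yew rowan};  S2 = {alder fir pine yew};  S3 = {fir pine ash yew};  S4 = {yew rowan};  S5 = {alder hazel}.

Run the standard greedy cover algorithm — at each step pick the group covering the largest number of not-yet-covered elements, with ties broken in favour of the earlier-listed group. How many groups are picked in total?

3

Greedy: pick S1 (covers 4 new) → pick S2 (covers 3 new) → pick S3 (covers 1 new). Total picks: 3.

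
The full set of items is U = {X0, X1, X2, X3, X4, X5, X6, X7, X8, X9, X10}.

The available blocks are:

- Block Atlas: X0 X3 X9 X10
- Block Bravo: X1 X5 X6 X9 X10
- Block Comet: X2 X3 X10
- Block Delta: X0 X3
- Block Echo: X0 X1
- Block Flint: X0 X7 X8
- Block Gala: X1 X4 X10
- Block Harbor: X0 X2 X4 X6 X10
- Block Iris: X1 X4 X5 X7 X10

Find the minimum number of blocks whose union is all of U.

Take {Atlas, Flint, Harbor, Iris}. Their union is {X0, X1, X2, X3, X4, X5, X6, X7, X8, X9, X10}, which is all 11 items.
No 3 of the 9 blocks cover everything (all 84 combinations miss at least one item), so 4 is optimal.

4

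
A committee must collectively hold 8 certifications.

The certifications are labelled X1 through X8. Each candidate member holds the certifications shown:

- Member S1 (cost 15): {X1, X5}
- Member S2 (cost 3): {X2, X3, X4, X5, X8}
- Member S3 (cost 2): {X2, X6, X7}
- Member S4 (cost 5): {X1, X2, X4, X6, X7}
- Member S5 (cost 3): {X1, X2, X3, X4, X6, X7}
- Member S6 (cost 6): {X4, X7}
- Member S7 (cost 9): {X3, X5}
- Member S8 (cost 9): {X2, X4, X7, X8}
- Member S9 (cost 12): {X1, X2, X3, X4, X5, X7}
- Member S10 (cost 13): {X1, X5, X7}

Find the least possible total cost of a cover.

6

S2, S5 together cover every certification (S2 ∪ S5 = {X1, X2, X3, X4, X5, X6, X7, X8}); total cost 3 + 3 = 6.
No covering selection has total cost below 6.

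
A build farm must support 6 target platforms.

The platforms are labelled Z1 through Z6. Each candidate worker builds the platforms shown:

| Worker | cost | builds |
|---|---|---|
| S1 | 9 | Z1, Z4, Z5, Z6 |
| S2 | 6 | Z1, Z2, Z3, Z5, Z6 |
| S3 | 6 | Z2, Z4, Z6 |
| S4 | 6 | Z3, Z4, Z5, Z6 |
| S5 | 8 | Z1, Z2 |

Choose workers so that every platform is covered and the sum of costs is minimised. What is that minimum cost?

S2, S4 together cover every platform (S2 ∪ S4 = {Z1, Z2, Z3, Z4, Z5, Z6}); total cost 6 + 6 = 12.
No covering selection has total cost below 12.

12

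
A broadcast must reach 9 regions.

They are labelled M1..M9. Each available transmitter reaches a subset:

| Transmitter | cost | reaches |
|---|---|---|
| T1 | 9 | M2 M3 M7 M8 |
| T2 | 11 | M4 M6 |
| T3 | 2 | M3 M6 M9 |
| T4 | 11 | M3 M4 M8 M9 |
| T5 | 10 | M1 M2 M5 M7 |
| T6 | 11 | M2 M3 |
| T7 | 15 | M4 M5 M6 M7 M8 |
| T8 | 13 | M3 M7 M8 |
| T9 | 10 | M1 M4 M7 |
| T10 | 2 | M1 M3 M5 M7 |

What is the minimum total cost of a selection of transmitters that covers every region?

23

T3, T4, T5 together cover every region (T3 ∪ T4 ∪ T5 = {M1, M2, M3, M4, M5, M6, M7, M8, M9}); total cost 2 + 11 + 10 = 23.
No covering selection has total cost below 23.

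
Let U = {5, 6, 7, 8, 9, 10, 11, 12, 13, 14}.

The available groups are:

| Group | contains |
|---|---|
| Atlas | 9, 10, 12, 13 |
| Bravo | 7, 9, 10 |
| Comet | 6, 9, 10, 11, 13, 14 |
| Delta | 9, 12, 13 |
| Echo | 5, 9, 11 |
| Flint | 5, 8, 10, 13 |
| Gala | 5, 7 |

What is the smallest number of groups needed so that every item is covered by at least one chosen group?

Take {Comet, Delta, Flint, Gala}. Their union is {5, 6, 7, 8, 9, 10, 11, 12, 13, 14}, which is all 10 items.
No 3 of the 7 groups cover everything (all 35 combinations miss at least one item), so 4 is optimal.

4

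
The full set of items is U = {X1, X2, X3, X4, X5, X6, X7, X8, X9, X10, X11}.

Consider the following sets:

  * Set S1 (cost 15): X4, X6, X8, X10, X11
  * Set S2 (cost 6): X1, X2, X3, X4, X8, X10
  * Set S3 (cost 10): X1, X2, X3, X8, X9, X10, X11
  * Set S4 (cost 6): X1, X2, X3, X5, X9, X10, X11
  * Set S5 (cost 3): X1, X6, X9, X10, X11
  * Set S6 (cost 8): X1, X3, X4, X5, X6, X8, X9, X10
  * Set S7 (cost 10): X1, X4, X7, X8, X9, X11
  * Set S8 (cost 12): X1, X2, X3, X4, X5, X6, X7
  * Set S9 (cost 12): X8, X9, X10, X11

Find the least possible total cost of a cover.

19

S4, S5, S7 together cover every item (S4 ∪ S5 ∪ S7 = {X1, X2, X3, X4, X5, X6, X7, X8, X9, X10, X11}); total cost 6 + 3 + 10 = 19.
The greedy pick S5, S2, S4, S7 costs 25; no covering selection beats 19.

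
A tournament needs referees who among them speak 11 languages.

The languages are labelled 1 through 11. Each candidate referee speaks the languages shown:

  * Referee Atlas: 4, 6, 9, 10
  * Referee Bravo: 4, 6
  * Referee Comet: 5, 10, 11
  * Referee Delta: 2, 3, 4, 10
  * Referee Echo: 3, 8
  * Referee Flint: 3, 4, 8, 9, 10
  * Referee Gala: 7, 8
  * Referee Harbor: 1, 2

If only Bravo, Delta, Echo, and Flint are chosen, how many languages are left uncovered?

4

Union of Bravo, Delta, Echo, Flint = {2, 3, 4, 6, 8, 9, 10}.
Not covered: 1, 5, 7, 11 — 4 languages.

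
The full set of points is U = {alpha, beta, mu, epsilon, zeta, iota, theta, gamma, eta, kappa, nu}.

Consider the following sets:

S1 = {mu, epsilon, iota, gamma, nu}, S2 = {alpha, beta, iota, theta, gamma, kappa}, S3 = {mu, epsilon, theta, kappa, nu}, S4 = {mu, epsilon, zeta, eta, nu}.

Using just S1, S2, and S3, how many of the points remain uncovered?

Union of S1, S2, S3 = {alpha, beta, mu, epsilon, iota, theta, gamma, kappa, nu}.
Not covered: zeta, eta — 2 points.

2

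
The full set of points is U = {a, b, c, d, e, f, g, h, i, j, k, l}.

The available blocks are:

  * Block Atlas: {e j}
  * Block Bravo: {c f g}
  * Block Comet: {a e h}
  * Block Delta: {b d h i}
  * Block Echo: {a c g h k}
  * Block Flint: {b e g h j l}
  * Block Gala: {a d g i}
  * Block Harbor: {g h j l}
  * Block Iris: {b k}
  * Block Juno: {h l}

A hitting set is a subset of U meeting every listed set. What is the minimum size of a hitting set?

4

Take T = {e, g, h, k}. Each listed block contains at least one of these, so T is a hitting set of size 4.
The blocks Atlas, Gala, Iris, Juno are pairwise disjoint, so any hitting set needs a separate point for each — at least 4. Hence 4 is optimal.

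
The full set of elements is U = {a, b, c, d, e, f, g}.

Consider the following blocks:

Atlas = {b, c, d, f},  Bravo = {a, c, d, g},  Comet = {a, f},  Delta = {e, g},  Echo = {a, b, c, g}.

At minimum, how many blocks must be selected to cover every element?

Take {Atlas, Comet, Delta}. Their union is {a, b, c, d, e, f, g}, which is all 7 elements.
Only Delta contains e, so Delta is forced; the remaining 5 elements need at least 2 more blocks (each remaining block adds at most 4) — so at least 3 blocks are needed, and 3 is optimal.

3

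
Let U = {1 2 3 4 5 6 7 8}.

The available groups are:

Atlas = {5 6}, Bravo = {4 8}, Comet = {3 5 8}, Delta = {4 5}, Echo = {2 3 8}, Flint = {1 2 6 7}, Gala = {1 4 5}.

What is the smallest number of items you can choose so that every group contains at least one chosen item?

3

Take H = {2, 4, 5}. Each listed group contains at least one of these, so H is a hitting set of size 3.
No choice of 2 items meets every group, so 3 is the minimum.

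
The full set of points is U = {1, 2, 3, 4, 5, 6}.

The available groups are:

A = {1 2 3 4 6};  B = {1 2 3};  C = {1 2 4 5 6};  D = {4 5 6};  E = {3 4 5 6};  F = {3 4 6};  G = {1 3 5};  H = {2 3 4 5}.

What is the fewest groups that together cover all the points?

2

B and D together: B ∪ D = {1, 2, 3, 4, 5, 6} — every point is covered.
No single group has all 6 points (the largest, A, has 5), so 2 is optimal.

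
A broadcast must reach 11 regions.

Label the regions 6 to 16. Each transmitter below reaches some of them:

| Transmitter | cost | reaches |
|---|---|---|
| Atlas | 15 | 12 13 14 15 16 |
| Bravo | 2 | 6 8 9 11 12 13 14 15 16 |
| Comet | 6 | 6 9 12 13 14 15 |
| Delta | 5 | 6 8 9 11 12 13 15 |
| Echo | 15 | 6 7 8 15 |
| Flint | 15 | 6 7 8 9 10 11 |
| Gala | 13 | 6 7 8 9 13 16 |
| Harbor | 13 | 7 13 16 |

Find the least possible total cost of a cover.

17

Bravo, Flint together cover every region (Bravo ∪ Flint = {6, 7, 8, 9, 10, 11, 12, 13, 14, 15, 16}); total cost 2 + 15 = 17.
No covering selection has total cost below 17.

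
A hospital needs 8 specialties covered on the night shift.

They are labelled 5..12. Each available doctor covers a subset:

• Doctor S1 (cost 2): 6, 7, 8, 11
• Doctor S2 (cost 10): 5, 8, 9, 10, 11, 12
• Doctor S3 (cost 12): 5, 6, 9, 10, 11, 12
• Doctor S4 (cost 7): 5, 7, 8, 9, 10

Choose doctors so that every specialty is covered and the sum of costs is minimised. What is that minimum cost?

S1, S2 together cover every specialty (S1 ∪ S2 = {5, 6, 7, 8, 9, 10, 11, 12}); total cost 2 + 10 = 12.
The greedy pick S1, S4, S2 costs 19; no covering selection beats 12.

12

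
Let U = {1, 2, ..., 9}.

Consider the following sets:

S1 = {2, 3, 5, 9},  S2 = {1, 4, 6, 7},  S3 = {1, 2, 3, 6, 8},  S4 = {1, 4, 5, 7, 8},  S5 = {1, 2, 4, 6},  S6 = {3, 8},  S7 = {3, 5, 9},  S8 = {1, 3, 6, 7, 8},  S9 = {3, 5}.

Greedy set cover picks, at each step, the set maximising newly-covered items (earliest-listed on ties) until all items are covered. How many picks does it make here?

Greedy: pick S3 (covers 5 new) → pick S4 (covers 3 new) → pick S1 (covers 1 new). Total picks: 3.

3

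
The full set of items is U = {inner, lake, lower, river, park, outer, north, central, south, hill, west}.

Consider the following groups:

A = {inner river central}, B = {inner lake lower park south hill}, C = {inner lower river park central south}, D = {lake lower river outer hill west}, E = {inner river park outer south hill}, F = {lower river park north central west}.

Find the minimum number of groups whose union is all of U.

Take {B, D, F}. Their union is {inner, lake, lower, river, park, outer, north, central, south, hill, west}, which is all 11 items.
Only F contains north, so F is forced; the remaining 5 items need at least 2 more groups (each remaining group adds at most 4) — so at least 3 groups are needed, and 3 is optimal.

3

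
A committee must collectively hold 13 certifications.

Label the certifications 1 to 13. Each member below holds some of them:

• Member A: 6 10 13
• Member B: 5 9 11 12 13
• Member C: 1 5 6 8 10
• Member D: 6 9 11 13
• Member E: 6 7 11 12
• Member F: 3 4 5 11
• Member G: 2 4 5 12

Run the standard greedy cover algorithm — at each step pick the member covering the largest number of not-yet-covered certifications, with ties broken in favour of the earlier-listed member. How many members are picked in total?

Greedy: pick B (covers 5 new) → pick C (covers 4 new) → pick F (covers 2 new) → pick E (covers 1 new) → pick G (covers 1 new). Total picks: 5.

5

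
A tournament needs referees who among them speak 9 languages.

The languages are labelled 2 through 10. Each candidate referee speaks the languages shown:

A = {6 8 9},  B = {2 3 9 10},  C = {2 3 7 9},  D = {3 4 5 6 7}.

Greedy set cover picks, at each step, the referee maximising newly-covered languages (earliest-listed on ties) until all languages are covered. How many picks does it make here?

Greedy: pick D (covers 5 new) → pick B (covers 3 new) → pick A (covers 1 new). Total picks: 3.

3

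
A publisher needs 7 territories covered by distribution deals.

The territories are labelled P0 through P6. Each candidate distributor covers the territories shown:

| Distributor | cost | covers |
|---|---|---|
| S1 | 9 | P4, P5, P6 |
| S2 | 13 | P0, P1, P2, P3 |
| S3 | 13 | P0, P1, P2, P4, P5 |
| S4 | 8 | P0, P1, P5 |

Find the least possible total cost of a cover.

S1, S2 together cover every territory (S1 ∪ S2 = {P0, P1, P2, P3, P4, P5, P6}); total cost 9 + 13 = 22.
The greedy pick S3, S1, S2 costs 35; no covering selection beats 22.

22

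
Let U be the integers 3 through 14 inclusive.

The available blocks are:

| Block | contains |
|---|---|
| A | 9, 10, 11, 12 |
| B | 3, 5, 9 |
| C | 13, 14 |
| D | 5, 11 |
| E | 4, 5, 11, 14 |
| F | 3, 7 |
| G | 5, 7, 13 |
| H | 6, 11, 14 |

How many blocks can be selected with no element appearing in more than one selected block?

3

C, D, F are pairwise disjoint (C={13,14}; D={5,11}; F={3,7}).
Every remaining block overlaps one of these, and no 4 of the listed blocks are pairwise disjoint, so 3 is the maximum.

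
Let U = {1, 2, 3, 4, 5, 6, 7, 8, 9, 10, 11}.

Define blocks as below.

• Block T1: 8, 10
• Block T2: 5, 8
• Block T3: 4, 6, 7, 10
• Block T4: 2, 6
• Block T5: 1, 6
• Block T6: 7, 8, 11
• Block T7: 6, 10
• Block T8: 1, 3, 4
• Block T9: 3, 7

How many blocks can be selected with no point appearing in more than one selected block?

3

T1, T5, T9 are pairwise disjoint (T1={8,10}; T5={1,6}; T9={3,7}).
Every remaining block overlaps one of these, and no 4 of the listed blocks are pairwise disjoint, so 3 is the maximum.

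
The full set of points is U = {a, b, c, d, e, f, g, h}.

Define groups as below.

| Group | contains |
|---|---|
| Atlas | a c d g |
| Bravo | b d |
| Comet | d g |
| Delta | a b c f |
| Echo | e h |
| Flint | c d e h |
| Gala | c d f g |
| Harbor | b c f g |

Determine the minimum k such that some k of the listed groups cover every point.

3

Delta, Flint, and Gala cover everything between them: the union {a, b, c, d, e, f, g, h} is all of U.
No 2 of the 8 groups cover everything (all 28 combinations miss at least one point), so 3 is optimal.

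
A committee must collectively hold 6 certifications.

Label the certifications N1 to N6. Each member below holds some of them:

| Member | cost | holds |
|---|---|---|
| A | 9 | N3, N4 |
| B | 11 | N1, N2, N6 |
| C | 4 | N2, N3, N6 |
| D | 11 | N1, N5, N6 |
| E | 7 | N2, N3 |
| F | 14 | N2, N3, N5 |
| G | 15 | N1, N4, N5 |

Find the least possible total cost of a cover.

19

C, G together cover every certification (C ∪ G = {N1, N2, N3, N4, N5, N6}); total cost 4 + 15 = 19.
No covering selection has total cost below 19.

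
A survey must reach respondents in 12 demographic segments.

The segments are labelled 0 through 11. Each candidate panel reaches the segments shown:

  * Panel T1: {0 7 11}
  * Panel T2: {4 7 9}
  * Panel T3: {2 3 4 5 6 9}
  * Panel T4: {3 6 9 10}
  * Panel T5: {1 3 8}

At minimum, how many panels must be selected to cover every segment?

T1 and T3 and T4 and T5 together: T1 ∪ T3 ∪ T4 ∪ T5 = {0, 1, 2, 3, 4, 5, 6, 7, 8, 9, 10, 11} — every segment is covered.
Only T4 contains 10, so T4 is forced; the remaining 8 segments need at least 3 more panels (each remaining panel adds at most 3) — so at least 4 panels are needed, and 4 is optimal.

4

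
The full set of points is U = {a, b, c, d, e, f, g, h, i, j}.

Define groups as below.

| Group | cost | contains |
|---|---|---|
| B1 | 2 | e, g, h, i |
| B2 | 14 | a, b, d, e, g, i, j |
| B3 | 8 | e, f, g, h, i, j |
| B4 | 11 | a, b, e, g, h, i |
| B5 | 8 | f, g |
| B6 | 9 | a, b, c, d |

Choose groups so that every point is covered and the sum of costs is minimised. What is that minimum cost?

17

B3, B6 together cover every point (B3 ∪ B6 = {a, b, c, d, e, f, g, h, i, j}); total cost 8 + 9 = 17.
The greedy pick B1, B6, B3 costs 19; no covering selection beats 17.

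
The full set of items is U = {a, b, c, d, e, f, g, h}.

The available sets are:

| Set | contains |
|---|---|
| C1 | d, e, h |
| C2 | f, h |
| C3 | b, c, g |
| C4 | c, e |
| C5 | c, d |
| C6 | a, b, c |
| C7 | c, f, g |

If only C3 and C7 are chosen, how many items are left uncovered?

Union of C3, C7 = {b, c, f, g}.
Not covered: a, d, e, h — 4 items.

4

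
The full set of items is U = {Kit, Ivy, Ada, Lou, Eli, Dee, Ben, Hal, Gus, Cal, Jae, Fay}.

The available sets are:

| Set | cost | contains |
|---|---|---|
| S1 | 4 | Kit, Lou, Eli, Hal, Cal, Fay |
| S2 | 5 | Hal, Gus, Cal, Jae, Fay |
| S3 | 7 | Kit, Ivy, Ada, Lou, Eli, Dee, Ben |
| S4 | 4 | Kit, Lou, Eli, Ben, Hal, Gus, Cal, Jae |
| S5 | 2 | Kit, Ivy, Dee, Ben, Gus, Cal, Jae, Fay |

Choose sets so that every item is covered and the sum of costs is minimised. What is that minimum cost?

12

S2, S3 together cover every item (S2 ∪ S3 = {Kit, Ivy, Ada, Lou, Eli, Dee, Ben, Hal, Gus, Cal, Jae, Fay}); total cost 5 + 7 = 12.
The greedy pick S5, S1, S3 costs 13; no covering selection beats 12.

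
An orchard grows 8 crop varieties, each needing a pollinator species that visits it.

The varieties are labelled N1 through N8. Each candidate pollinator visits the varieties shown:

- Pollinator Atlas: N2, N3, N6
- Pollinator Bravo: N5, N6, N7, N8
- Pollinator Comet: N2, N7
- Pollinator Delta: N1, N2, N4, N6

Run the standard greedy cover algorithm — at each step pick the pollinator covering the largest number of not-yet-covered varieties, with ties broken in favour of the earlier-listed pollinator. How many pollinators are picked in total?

3

Greedy: pick Bravo (covers 4 new) → pick Delta (covers 3 new) → pick Atlas (covers 1 new). Total picks: 3.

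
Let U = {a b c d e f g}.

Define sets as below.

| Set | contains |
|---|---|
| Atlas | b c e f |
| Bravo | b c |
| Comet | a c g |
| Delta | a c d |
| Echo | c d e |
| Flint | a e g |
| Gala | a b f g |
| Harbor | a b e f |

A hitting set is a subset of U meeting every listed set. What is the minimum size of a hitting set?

Take H = {a, c}. Each listed set contains at least one of these, so H is a hitting set of size 2.
The sets Bravo, Flint are pairwise disjoint, so any hitting set needs a separate element for each — at least 2. Hence 2 is optimal.

2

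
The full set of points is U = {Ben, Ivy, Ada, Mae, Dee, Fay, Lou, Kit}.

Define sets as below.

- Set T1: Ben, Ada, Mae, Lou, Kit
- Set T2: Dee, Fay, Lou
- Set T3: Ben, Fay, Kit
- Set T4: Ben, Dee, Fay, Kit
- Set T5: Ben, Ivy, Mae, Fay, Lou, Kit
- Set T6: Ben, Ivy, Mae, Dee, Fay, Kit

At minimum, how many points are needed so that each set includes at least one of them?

2

H = {Fay, Kit} meets every set (each contains at least one member of H), and |H| = 2.
No single point lies in every set, so at least 2 are needed and 2 is optimal.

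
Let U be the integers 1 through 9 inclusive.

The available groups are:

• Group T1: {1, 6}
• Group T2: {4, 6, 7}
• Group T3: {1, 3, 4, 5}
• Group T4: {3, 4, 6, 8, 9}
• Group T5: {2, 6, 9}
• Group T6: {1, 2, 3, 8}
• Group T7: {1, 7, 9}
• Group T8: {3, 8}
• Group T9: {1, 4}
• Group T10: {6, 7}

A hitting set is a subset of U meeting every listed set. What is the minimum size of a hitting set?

3

The 3 points {1, 6, 8} hit every group.
The groups T5, T8, T9 are pairwise disjoint, so any hitting set needs a separate point for each — at least 3. Hence 3 is optimal.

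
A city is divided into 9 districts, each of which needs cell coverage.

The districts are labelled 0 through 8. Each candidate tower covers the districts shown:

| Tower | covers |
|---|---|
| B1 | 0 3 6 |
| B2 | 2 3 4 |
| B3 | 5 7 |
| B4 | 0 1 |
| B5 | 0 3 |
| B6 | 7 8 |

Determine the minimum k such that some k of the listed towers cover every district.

Take {B1, B2, B3, B4, B6}. Their union is {0, 1, 2, 3, 4, 5, 6, 7, 8}, which is all 9 districts.
No 4 of the 6 towers cover everything (all 15 combinations miss at least one district), so 5 is optimal.

5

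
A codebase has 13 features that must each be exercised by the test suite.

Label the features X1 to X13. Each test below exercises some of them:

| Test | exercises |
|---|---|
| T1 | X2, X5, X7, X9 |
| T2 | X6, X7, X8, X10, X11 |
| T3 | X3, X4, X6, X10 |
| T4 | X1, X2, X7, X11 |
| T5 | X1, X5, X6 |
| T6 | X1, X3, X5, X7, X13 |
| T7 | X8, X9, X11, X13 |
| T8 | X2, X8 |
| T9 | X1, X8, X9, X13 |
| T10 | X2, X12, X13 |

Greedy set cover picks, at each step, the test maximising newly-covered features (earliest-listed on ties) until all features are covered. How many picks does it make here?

5

Greedy: pick T2 (covers 5 new) → pick T6 (covers 4 new) → pick T1 (covers 2 new) → pick T3 (covers 1 new) → pick T10 (covers 1 new). Total picks: 5.
(The true minimum cover uses only 4 tests, so greedy is not optimal here.)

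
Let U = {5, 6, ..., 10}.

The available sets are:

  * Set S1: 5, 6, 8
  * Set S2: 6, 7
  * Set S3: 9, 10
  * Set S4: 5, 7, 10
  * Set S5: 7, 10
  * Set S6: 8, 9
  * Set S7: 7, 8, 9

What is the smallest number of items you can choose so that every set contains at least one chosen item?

The 3 items {7, 8, 9} hit every set.
No choice of 2 items meets every set, so 3 is the minimum.

3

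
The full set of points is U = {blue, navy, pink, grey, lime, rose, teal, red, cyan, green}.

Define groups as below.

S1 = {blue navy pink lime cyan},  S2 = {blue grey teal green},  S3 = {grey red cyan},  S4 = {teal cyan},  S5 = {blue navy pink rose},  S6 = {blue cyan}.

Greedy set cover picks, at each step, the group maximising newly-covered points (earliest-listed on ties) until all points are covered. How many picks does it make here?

Greedy: pick S1 (covers 5 new) → pick S2 (covers 3 new) → pick S3 (covers 1 new) → pick S5 (covers 1 new). Total picks: 4.

4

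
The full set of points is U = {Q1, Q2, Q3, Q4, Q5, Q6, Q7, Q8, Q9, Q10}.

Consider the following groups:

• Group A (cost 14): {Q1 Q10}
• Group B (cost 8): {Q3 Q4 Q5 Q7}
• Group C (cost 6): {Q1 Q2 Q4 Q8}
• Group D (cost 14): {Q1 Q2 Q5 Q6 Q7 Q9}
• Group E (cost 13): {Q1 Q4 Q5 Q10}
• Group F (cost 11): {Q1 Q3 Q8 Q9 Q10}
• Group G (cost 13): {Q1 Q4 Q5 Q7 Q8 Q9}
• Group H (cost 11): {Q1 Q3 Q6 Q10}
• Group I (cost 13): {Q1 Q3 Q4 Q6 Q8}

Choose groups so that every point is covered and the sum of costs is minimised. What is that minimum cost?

C, G, H together cover every point (C ∪ G ∪ H = {Q1, Q2, Q3, Q4, Q5, Q6, Q7, Q8, Q9, Q10}); total cost 6 + 13 + 11 = 30.
The greedy pick C, B, F, H costs 36; no covering selection beats 30.

30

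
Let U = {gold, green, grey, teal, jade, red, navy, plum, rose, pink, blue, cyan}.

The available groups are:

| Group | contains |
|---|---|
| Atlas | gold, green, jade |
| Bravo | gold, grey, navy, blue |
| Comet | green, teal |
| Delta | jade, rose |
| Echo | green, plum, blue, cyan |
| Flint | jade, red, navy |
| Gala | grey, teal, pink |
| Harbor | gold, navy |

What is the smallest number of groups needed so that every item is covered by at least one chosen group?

5

Atlas and Delta and Echo and Flint and Gala together: Atlas ∪ Delta ∪ Echo ∪ Flint ∪ Gala = {gold, green, grey, teal, jade, red, navy, plum, rose, pink, blue, cyan} — every item is covered.
No 4 of the 8 groups cover everything (all 70 combinations miss at least one item), so 5 is optimal.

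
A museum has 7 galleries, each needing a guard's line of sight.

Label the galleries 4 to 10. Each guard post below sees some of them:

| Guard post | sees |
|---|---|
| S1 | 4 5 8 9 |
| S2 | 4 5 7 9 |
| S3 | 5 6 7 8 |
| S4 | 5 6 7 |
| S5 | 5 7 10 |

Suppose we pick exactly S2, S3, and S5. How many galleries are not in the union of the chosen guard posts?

Union of S2, S3, S5 = {4, 5, 6, 7, 8, 9, 10} — that's every gallery, so 0 are uncovered.

0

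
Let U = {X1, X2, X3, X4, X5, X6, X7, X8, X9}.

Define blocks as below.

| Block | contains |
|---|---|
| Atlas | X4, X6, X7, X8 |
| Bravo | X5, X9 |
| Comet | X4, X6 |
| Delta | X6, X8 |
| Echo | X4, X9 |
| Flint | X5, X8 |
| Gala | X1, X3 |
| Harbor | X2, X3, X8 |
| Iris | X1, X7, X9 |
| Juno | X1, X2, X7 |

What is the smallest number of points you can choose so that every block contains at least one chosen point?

The 4 points {X1, X4, X8, X9} hit every block.
No choice of 3 points meets every block, so 4 is the minimum.

4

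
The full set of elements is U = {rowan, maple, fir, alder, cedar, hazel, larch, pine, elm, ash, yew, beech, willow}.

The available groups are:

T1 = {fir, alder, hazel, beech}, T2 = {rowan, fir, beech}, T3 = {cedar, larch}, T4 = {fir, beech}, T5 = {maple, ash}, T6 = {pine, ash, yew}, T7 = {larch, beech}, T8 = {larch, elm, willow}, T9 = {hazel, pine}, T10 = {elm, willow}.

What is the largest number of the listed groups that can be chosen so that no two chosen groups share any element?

5

T2, T3, T5, T9, T10 are pairwise disjoint (T2={rowan,fir,beech}; T3={cedar,larch}; T5={maple,ash}; T9={hazel,pine}; T10={elm,willow}).
Every remaining group overlaps one of these, and no 6 of the listed groups are pairwise disjoint, so 5 is the maximum.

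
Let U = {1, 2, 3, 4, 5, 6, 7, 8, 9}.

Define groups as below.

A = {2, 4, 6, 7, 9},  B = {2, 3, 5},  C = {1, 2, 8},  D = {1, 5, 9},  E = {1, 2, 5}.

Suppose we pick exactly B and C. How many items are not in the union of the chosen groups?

Union of B, C = {1, 2, 3, 5, 8}.
Not covered: 4, 6, 7, 9 — 4 items.

4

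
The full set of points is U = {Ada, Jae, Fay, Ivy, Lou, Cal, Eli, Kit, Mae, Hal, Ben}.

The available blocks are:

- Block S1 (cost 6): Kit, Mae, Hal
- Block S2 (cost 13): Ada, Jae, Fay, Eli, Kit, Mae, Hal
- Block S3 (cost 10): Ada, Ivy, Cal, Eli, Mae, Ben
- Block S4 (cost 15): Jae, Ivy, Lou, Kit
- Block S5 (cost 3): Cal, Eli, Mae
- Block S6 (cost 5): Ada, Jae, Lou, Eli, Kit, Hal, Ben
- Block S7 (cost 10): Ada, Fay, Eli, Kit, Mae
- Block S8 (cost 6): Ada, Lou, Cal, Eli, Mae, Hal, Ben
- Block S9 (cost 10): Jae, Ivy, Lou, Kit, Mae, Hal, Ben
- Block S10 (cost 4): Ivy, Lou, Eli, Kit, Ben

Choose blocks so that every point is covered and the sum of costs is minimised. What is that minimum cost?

S2, S5, S10 together cover every point (S2 ∪ S5 ∪ S10 = {Ada, Jae, Fay, Ivy, Lou, Cal, Eli, Kit, Mae, Hal, Ben}); total cost 13 + 3 + 4 = 20.
The greedy pick S6, S5, S10, S7 costs 22; no covering selection beats 20.

20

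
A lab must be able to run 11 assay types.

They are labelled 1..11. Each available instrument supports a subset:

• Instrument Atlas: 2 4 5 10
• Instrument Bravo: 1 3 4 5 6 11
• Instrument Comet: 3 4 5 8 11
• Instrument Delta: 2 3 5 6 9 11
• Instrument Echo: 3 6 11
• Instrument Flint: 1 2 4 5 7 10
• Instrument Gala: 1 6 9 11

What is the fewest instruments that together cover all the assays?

3

Take {Comet, Delta, Flint}. Their union is {1, 2, 3, 4, 5, 6, 7, 8, 9, 10, 11}, which is all 11 assays.
Only Flint contains 7, so Flint is forced; the remaining 5 assays need at least 2 more instruments (each remaining instrument adds at most 4) — so at least 3 instruments are needed, and 3 is optimal.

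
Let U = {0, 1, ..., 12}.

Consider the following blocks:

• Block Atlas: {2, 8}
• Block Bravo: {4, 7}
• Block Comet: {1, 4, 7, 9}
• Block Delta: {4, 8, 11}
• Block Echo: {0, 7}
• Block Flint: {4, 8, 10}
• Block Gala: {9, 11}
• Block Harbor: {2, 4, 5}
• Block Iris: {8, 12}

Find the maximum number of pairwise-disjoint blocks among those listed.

Echo, Gala, Harbor, Iris are pairwise disjoint (Echo={0,7}; Gala={9,11}; Harbor={2,4,5}; Iris={8,12}).
Every remaining block overlaps one of these, and no 5 of the listed blocks are pairwise disjoint, so 4 is the maximum.

4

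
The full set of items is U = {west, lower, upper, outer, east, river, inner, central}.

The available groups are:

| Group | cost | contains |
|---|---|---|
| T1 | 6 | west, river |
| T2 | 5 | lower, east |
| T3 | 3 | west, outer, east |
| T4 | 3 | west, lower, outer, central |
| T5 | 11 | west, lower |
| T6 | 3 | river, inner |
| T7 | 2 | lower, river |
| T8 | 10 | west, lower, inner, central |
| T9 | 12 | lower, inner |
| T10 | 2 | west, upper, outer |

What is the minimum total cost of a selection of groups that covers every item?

T3, T4, T6, T10 together cover every item (T3 ∪ T4 ∪ T6 ∪ T10 = {west, lower, upper, outer, east, river, inner, central}); total cost 3 + 3 + 3 + 2 = 11.
The greedy pick T10, T7, T3, T4, T6 costs 13; no covering selection beats 11.

11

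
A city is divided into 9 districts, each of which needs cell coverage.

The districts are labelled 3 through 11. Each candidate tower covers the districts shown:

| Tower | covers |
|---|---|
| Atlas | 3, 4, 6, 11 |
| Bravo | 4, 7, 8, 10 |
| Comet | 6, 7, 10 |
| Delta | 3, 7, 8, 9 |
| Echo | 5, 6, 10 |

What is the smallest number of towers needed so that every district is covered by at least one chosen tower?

Atlas and Delta and Echo together: Atlas ∪ Delta ∪ Echo = {3, 4, 5, 6, 7, 8, 9, 10, 11} — every district is covered.
Each tower has at most 4 districts, and 2·4 = 8 < 9 — so at least 3 towers are needed, and 3 is optimal.

3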